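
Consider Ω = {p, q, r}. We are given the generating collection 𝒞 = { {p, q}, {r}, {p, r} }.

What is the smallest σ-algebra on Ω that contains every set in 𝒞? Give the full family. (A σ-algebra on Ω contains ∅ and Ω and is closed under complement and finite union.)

Begin from { {}, {r}, {p, q}, {p, r}, Ω } (that is, 𝒞 plus ∅ and Ω).
Iteration 1 (1 new):
  {q}  = {p, r}ᶜ
  — 6 sets.
Iteration 2: +1 →
  {q, r}  = {r} ∪ {q}
  — 7 sets.
Iteration 3. New:
  {p}  = {q, r}ᶜ
  — 8 sets.
Iteration 4: no new sets; the family is a σ-algebra.

Therefore σ(𝒞) = { {}, {p}, {q}, {r}, {p, q}, {p, r}, {q, r}, Ω } (|σ(𝒞)| = 8).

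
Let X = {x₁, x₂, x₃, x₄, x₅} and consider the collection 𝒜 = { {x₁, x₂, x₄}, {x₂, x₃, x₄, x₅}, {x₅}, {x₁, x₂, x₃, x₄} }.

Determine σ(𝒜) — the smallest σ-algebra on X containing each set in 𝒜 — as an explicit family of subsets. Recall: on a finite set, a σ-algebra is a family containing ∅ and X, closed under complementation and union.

Begin from { {}, {x₅}, {x₁, x₂, x₄}, {x₁, x₂, x₃, x₄}, {x₂, x₃, x₄, x₅}, X } (that is, 𝒜 plus ∅ and X).
Pass 1: 3 new —
  {x₁}  = ᶜ of {x₂, x₃, x₄, x₅}
  {x₃, x₅}  = ᶜ of {x₁, x₂, x₄}
  {x₁, x₂, x₄, x₅}  = {x₁, x₂, x₄} ∪ {x₅}
  |family| = 9
Pass 2 adds 3:
  {x₃}  = ᶜ of {x₁, x₂, x₄, x₅}
  {x₁, x₅}  = {x₅} ∪ {x₁}
  {x₁, x₃, x₅}  = {x₃, x₅} ∪ {x₁}
  |family| = 12
Pass 3 adds 3:
  {x₁, x₃}  = {x₃} ∪ {x₁}
  {x₂, x₄}  = ᶜ of {x₁, x₃, x₅}
  {x₂, x₃, x₄}  = ᶜ of {x₁, x₅}
  |family| = 15
Pass 4 adds 1:
  {x₂, x₄, x₅}  = ᶜ of {x₁, x₃}
  |family| = 16
Pass 5 adds nothing — fixpoint reached.

Therefore σ(𝒜) = { {}, {x₁}, {x₃}, {x₅}, {x₁, x₃}, {x₁, x₅}, {x₂, x₄}, {x₃, x₅}, {x₁, x₂, x₄}, {x₁, x₃, x₅}, {x₂, x₃, x₄}, {x₂, x₄, x₅}, {x₁, x₂, x₃, x₄}, {x₁, x₂, x₄, x₅}, {x₂, x₃, x₄, x₅}, X } (|σ(𝒜)| = 16).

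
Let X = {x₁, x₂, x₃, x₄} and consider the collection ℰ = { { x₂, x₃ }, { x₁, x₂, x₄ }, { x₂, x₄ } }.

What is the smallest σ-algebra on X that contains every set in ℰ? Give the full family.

Start: ℰ ∪ {∅, X} = { {}, { x₂, x₃ }, { x₂, x₄ }, { x₁, x₂, x₄ }, X }.
Pass 1: 4 new —
  { x₃ }  = ᶜ of { x₁, x₂, x₄ }
  { x₁, x₃ }  = ᶜ of { x₂, x₄ }
  { x₁, x₄ }  = ᶜ of { x₂, x₃ }
  { x₂, x₃, x₄ }  = { x₂, x₃ } ∪ { x₂, x₄ }
  (now 9)
Pass 2: +3 →
  { x₁ }  = ᶜ of { x₂, x₃, x₄ }
  { x₁, x₂, x₃ }  = { x₂, x₃ } ∪ { x₁, x₃ }
  { x₁, x₃, x₄ }  = { x₃ } ∪ { x₁, x₄ }
  (now 12)
Pass 3: +2 →
  { x₂ }  = ᶜ of { x₁, x₃, x₄ }
  { x₄ }  = ᶜ of { x₁, x₂, x₃ }
  (now 14)
Pass 4 (2 new):
  { x₁, x₂ }  = { x₂ } ∪ { x₁ }
  { x₃, x₄ }  = { x₃ } ∪ { x₄ }
  (now 16)
Pass 5: no new sets; the family is a σ-algebra.

|σ(ℰ)| = 16.  σ(ℰ) = { {}, { x₁ }, { x₂ }, { x₃ }, { x₄ }, { x₁, x₂ }, { x₁, x₃ }, { x₁, x₄ }, { x₂, x₃ }, { x₂, x₄ }, { x₃, x₄ }, { x₁, x₂, x₃ }, { x₁, x₂, x₄ }, { x₁, x₃, x₄ }, { x₂, x₃, x₄ }, X }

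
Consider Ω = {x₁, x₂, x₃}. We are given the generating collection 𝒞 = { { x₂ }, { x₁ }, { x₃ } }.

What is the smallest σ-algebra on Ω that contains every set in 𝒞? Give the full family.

σ(𝒞) (8 sets): { {}, { x₁ }, { x₂ }, { x₃ }, { x₁, x₂ }, { x₁, x₃ }, { x₂, x₃ }, Ω }

Check:
Seed the family with 𝒞 together with ∅ and Ω: { {}, { x₁ }, { x₂ }, { x₃ }, Ω }.
Iteration 1. New:
  { x₁, x₂ }  = Ω∖{ x₃ }
  { x₁, x₃ }  = Ω∖{ x₂ }
  { x₂, x₃ }  = Ω∖{ x₁ }
  (now 8)
Iteration 2: already closed under ᶜ and ∪.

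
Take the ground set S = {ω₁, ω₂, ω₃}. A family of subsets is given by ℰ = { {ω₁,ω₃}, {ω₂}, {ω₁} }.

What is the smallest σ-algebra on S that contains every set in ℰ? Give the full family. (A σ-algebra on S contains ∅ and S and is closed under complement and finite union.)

Begin from { {}, {ω₁}, {ω₂}, {ω₁,ω₃}, S } (that is, ℰ plus ∅ and S).
Pass 1 (2 new):
  {ω₁,ω₂}  = {ω₂} ∪ {ω₁}
  {ω₂,ω₃}  = complement {ω₁}
  [7 total]
Pass 2 adds 1:
  {ω₃}  = complement {ω₁,ω₂}
  [8 total]
After Pass 3 the family is unchanged; done.

σ(ℰ) = { {}, {ω₁}, {ω₂}, {ω₃}, {ω₁,ω₂}, {ω₁,ω₃}, {ω₂,ω₃}, S }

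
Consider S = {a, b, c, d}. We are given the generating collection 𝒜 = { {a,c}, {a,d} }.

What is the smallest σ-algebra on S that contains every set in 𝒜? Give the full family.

Answer: σ(𝒜) = { ∅, {a}, {b}, {c}, {d}, {a,b}, {a,c}, {a,d}, {b,c}, {b,d}, {c,d}, {a,b,c}, {a,b,d}, {a,c,d}, {b,c,d}, S }

Working:
Take S₀ = 𝒜 ∪ {∅, S} = { ∅, {a,c}, {a,d}, S }.
Round 1: 3 new —
  {b,c}  = S∖{a,d}
  {b,d}  = S∖{a,c}
  {a,c,d}  = {a,c} ∪ {a,d}
Round 2: 4 new —
  {b}  = S∖{a,c,d}
  {a,b,c}  = {b,c} ∪ {a,c}
  {a,b,d}  = {a,d} ∪ {b,d}
  {b,c,d}  = {b,c} ∪ {b,d}
Round 3 (3 new):
  {a}  = S∖{b,c,d}
  {c}  = S∖{a,b,d}
  {d}  = S∖{a,b,c}
Round 4: +2 →
  {a,b}  = {b} ∪ {a}
  {c,d}  = {c} ∪ {d}
Round 5: stable.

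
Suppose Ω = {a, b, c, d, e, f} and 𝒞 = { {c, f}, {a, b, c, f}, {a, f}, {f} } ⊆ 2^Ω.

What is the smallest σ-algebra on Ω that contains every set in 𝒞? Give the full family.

|σ(𝒞)| = 32.  σ(𝒞) = { {}, {a}, {b}, {c}, {f}, {a, b}, {a, c}, {a, f}, {b, c}, {b, f}, {c, f}, {d, e}, {a, b, c}, {a, b, f}, {a, c, f}, {a, d, e}, {b, c, f}, {b, d, e}, {c, d, e}, {d, e, f}, {a, b, c, f}, {a, b, d, e}, {a, c, d, e}, {a, d, e, f}, {b, c, d, e}, {b, d, e, f}, {c, d, e, f}, {a, b, c, d, e}, {a, b, d, e, f}, {a, c, d, e, f}, {b, c, d, e, f}, Ω }

Trace:
Begin from { {}, {f}, {a, f}, {c, f}, {a, b, c, f}, Ω } (that is, 𝒞 plus ∅ and Ω).
Step 1: 5 new —
  {d, e}  = {a, b, c, f}ᶜ
  {a, c, f}  = {c, f} ∪ {a, f}
  {a, b, d, e}  = {c, f}ᶜ
  {b, c, d, e}  = {a, f}ᶜ
  {a, b, c, d, e}  = {f}ᶜ
  — 11 sets.
Step 2 adds 7:
  {b, d, e}  = {a, c, f}ᶜ
  {d, e, f}  = {f} ∪ {d, e}
  {a, d, e, f}  = {a, f} ∪ {d, e}
  {c, d, e, f}  = {d, e} ∪ {c, f}
  {a, b, d, e, f}  = {a, f} ∪ {a, b, d, e}
  {a, c, d, e, f}  = {a, c, f} ∪ {d, e}
  {b, c, d, e, f}  = {b, c, d, e} ∪ {f}
  — 18 sets.
Step 3: 7 new —
  {a}  = {b, c, d, e, f}ᶜ
  {b}  = {a, c, d, e, f}ᶜ
  {c}  = {a, b, d, e, f}ᶜ
  {a, b}  = {c, d, e, f}ᶜ
  {b, c}  = {a, d, e, f}ᶜ
  {a, b, c}  = {d, e, f}ᶜ
  {b, d, e, f}  = {d, e, f} ∪ {b, d, e}
  — 25 sets.
Step 4 (6 new):
  {a, c}  = {b, d, e, f}ᶜ
  {b, f}  = {b} ∪ {f}
  {a, b, f}  = {a, b} ∪ {a, f}
  {a, d, e}  = {d, e} ∪ {a}
  {b, c, f}  = {b} ∪ {c, f}
  {c, d, e}  = {d, e} ∪ {c}
  — 31 sets.
Step 5: +1 →
  {a, c, d, e}  = {b, f}ᶜ
  — 32 sets.
Step 6 adds nothing — fixpoint reached.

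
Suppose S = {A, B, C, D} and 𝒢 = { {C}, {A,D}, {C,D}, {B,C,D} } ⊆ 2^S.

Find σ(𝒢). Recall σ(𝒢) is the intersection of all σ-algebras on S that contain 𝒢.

σ(𝒢) = { {}, {A}, {B}, {C}, {D}, {A,B}, {A,C}, {A,D}, {B,C}, {B,D}, {C,D}, {A,B,C}, {A,B,D}, {A,C,D}, {B,C,D}, S }

Check:
Initial family (6 sets): { {}, {C}, {A,D}, {C,D}, {B,C,D}, S }.
Iteration 1 (5 new):
  {A}  = ᶜ of {B,C,D}
  {A,B}  = ᶜ of {C,D}
  {B,C}  = ᶜ of {A,D}
  {A,B,D}  = ᶜ of {C}
  {A,C,D}  = {C} ∪ {A,D}
  [11 total]
Iteration 2. New:
  {B}  = ᶜ of {A,C,D}
  {A,C}  = {C} ∪ {A}
  {A,B,C}  = {A,B} ∪ {C}
  [14 total]
Iteration 3: 2 new —
  {D}  = ᶜ of {A,B,C}
  {B,D}  = ᶜ of {A,C}
  [16 total]
Iteration 4: no new sets; the family is a σ-algebra.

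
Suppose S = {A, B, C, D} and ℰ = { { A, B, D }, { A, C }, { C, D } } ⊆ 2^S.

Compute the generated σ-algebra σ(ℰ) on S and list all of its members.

σ(ℰ) = { ∅, { A }, { B }, { C }, { D }, { A, B }, { A, C }, { A, D }, { B, C }, { B, D }, { C, D }, { A, B, C }, { A, B, D }, { A, C, D }, { B, C, D }, S }

Working:
Start: ℰ ∪ {∅, S} = { ∅, { A, C }, { C, D }, { A, B, D }, S }.
Round 1 (4 new):
  { C }  = ᶜ of { A, B, D }
  { A, B }  = ᶜ of { C, D }
  { B, D }  = ᶜ of { A, C }
  { A, C, D }  = { C, D } ∪ { A, C }
  (now 9)
Round 2 adds 3:
  { B }  = ᶜ of { A, C, D }
  { A, B, C }  = { A, B } ∪ { C }
  { B, C, D }  = { C, D } ∪ { B, D }
  (now 12)
Round 3 adds 3:
  { A }  = ᶜ of { B, C, D }
  { D }  = ᶜ of { A, B, C }
  { B, C }  = { C } ∪ { B }
  (now 15)
Round 4: 1 new —
  { A, D }  = ᶜ of { B, C }
  (now 16)
Round 5 adds nothing — fixpoint reached.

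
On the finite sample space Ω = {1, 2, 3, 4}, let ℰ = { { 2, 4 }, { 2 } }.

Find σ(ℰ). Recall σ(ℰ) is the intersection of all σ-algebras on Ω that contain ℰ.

Start: ℰ ∪ {∅, Ω} = { {}, { 2 }, { 2, 4 }, Ω }.
Round 1: 2 new —
  { 1, 3 }  = ᶜ of { 2, 4 }
  { 1, 3, 4 }  = ᶜ of { 2 }
  — 6 sets.
Round 2: +1 →
  { 1, 2, 3 }  = { 1, 3 } ∪ { 2 }
  — 7 sets.
Round 3 (1 new):
  { 4 }  = ᶜ of { 1, 2, 3 }
  — 8 sets.
After Round 4 the family is unchanged; done.

Hence σ(ℰ) has 8 members: { {}, { 2 }, { 4 }, { 1, 3 }, { 2, 4 }, { 1, 2, 3 }, { 1, 3, 4 }, Ω }.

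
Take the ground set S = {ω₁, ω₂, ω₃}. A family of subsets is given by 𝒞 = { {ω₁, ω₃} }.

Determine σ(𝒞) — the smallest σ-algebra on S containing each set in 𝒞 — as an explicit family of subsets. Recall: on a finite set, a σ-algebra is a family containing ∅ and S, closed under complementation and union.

Answer: σ(𝒞) = { ∅, {ω₂}, {ω₁, ω₃}, S }

Trace:
Initial family (3 sets): { ∅, {ω₁, ω₃}, S }.
Round 1. New:
  {ω₂}  = S∖{ω₁, ω₃}
After Round 2 the family is unchanged; done.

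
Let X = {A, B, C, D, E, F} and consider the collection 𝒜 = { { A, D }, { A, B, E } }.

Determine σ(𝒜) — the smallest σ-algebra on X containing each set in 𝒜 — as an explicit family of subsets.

Seed the family with 𝒜 together with ∅ and X: { {  }, { A, D }, { A, B, E }, X }.
Round 1 adds 3:
  { C, D, F }  = X∖{ A, B, E }
  { A, B, D, E }  = { A, B, E } ∪ { A, D }
  { B, C, E, F }  = X∖{ A, D }
  [7 total]
Round 2 (4 new):
  { C, F }  = X∖{ A, B, D, E }
  { A, C, D, F }  = { A, D } ∪ { C, D, F }
  { A, B, C, E, F }  = { A, B, E } ∪ { B, C, E, F }
  { B, C, D, E, F }  = { C, D, F } ∪ { B, C, E, F }
  [11 total]
Round 3 (3 new):
  { A }  = X∖{ B, C, D, E, F }
  { D }  = X∖{ A, B, C, E, F }
  { B, E }  = X∖{ A, C, D, F }
  [14 total]
Round 4: +2 →
  { A, C, F }  = { A } ∪ { C, F }
  { B, D, E }  = { B, E } ∪ { D }
  [16 total]
Round 5: already closed under ᶜ and ∪.

σ(𝒜) = { {  }, { A }, { D }, { A, D }, { B, E }, { C, F }, { A, B, E }, { A, C, F }, { B, D, E }, { C, D, F }, { A, B, D, E }, { A, C, D, F }, { B, C, E, F }, { A, B, C, E, F }, { B, C, D, E, F }, X }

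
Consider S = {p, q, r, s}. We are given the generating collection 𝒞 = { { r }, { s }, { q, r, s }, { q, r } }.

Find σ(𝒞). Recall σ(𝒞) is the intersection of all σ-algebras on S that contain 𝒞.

|σ(𝒞)| = 16.  σ(𝒞) = { {}, { p }, { q }, { r }, { s }, { p, q }, { p, r }, { p, s }, { q, r }, { q, s }, { r, s }, { p, q, r }, { p, q, s }, { p, r, s }, { q, r, s }, S }

Derivation:
Seed the family with 𝒞 together with ∅ and S: { {}, { r }, { s }, { q, r }, { q, r, s }, S }.
Step 1 (5 new):
  { p }  = S∖{ q, r, s }
  { p, s }  = S∖{ q, r }
  { r, s }  = { r } ∪ { s }
  { p, q, r }  = S∖{ s }
  { p, q, s }  = S∖{ r }
  |family| = 11
Step 2 (3 new):
  { p, q }  = S∖{ r, s }
  { p, r }  = { r } ∪ { p }
  { p, r, s }  = { r, s } ∪ { p, s }
  |family| = 14
Step 3: +2 →
  { q }  = S∖{ p, r, s }
  { q, s }  = S∖{ p, r }
  |family| = 16
Step 4: no new sets; the family is a σ-algebra.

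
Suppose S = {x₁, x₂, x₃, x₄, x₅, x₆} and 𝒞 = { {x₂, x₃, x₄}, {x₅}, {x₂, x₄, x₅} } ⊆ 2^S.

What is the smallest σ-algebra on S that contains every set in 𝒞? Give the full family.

Seed the family with 𝒞 together with ∅ and S: { ∅, {x₅}, {x₂, x₃, x₄}, {x₂, x₄, x₅}, S }.
Round 1 adds 4:
  {x₁, x₃, x₆}  = {x₂, x₄, x₅}ᶜ
  {x₁, x₅, x₆}  = {x₂, x₃, x₄}ᶜ
  {x₂, x₃, x₄, x₅}  = {x₂, x₃, x₄} ∪ {x₂, x₄, x₅}
  {x₁, x₂, x₃, x₄, x₆}  = {x₅}ᶜ
Round 2 (3 new):
  {x₁, x₆}  = {x₂, x₃, x₄, x₅}ᶜ
  {x₁, x₃, x₅, x₆}  = {x₁, x₃, x₆} ∪ {x₅}
  {x₁, x₂, x₄, x₅, x₆}  = {x₁, x₅, x₆} ∪ {x₂, x₄, x₅}
Round 3 (2 new):
  {x₃}  = {x₁, x₂, x₄, x₅, x₆}ᶜ
  {x₂, x₄}  = {x₁, x₃, x₅, x₆}ᶜ
Round 4: 2 new —
  {x₃, x₅}  = {x₃} ∪ {x₅}
  {x₁, x₂, x₄, x₆}  = {x₁, x₆} ∪ {x₂, x₄}
Round 5: stable.

σ(𝒞) = { ∅, {x₃}, {x₅}, {x₁, x₆}, {x₂, x₄}, {x₃, x₅}, {x₁, x₃, x₆}, {x₁, x₅, x₆}, {x₂, x₃, x₄}, {x₂, x₄, x₅}, {x₁, x₂, x₄, x₆}, {x₁, x₃, x₅, x₆}, {x₂, x₃, x₄, x₅}, {x₁, x₂, x₃, x₄, x₆}, {x₁, x₂, x₄, x₅, x₆}, S }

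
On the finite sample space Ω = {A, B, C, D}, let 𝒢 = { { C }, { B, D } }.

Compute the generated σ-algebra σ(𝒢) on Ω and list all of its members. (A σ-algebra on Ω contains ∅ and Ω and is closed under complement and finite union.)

σ(𝒢) (8 sets): { {}, { A }, { C }, { A, C }, { B, D }, { A, B, D }, { B, C, D }, Ω }

Working:
Take S₀ = 𝒢 ∪ {∅, Ω} = { {}, { C }, { B, D }, Ω }.
Step 1: +3 →
  { A, C }  = ᶜ of { B, D }
  { A, B, D }  = ᶜ of { C }
  { B, C, D }  = { C } ∪ { B, D }
Step 2 (1 new):
  { A }  = ᶜ of { B, C, D }
Step 3: no new sets; the family is a σ-algebra.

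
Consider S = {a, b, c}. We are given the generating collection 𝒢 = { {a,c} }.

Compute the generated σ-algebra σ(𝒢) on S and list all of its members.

Seed the family with 𝒢 together with ∅ and S: { {}, {a,c}, S }.
Round 1: +1 →
  {b}  = ᶜ of {a,c}
  |family| = 4
Round 2: closed — nothing new.

σ(𝒢) = { {}, {b}, {a,c}, S }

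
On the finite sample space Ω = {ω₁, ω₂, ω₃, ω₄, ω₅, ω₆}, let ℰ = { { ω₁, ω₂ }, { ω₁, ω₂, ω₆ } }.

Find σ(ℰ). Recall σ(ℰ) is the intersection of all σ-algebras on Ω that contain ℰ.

σ(ℰ) (8 sets): { {  }, { ω₆ }, { ω₁, ω₂ }, { ω₁, ω₂, ω₆ }, { ω₃, ω₄, ω₅ }, { ω₃, ω₄, ω₅, ω₆ }, { ω₁, ω₂, ω₃, ω₄, ω₅ }, Ω }

Check:
Initial family (4 sets): { {  }, { ω₁, ω₂ }, { ω₁, ω₂, ω₆ }, Ω }.
Step 1 (2 new):
  { ω₃, ω₄, ω₅ }  = ᶜ of { ω₁, ω₂, ω₆ }
  { ω₃, ω₄, ω₅, ω₆ }  = ᶜ of { ω₁, ω₂ }
  — 6 sets.
Step 2 (1 new):
  { ω₁, ω₂, ω₃, ω₄, ω₅ }  = { ω₃, ω₄, ω₅ } ∪ { ω₁, ω₂ }
  — 7 sets.
Step 3. New:
  { ω₆ }  = ᶜ of { ω₁, ω₂, ω₃, ω₄, ω₅ }
  — 8 sets.
Step 4: no new sets; the family is a σ-algebra.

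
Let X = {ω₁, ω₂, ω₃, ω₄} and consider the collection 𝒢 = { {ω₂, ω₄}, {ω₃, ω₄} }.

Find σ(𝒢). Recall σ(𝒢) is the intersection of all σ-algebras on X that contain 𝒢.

Answer: σ(𝒢) = { ∅, {ω₁}, {ω₂}, {ω₃}, {ω₄}, {ω₁, ω₂}, {ω₁, ω₃}, {ω₁, ω₄}, {ω₂, ω₃}, {ω₂, ω₄}, {ω₃, ω₄}, {ω₁, ω₂, ω₃}, {ω₁, ω₂, ω₄}, {ω₁, ω₃, ω₄}, {ω₂, ω₃, ω₄}, X }

Check:
Begin from { ∅, {ω₂, ω₄}, {ω₃, ω₄}, X } (that is, 𝒢 plus ∅ and X).
Iteration 1 adds 3:
  {ω₁, ω₂}  = X∖{ω₃, ω₄}
  {ω₁, ω₃}  = X∖{ω₂, ω₄}
  {ω₂, ω₃, ω₄}  = {ω₃, ω₄} ∪ {ω₂, ω₄}
Iteration 2: +4 →
  {ω₁}  = X∖{ω₂, ω₃, ω₄}
  {ω₁, ω₂, ω₃}  = {ω₁, ω₂} ∪ {ω₁, ω₃}
  {ω₁, ω₂, ω₄}  = {ω₁, ω₂} ∪ {ω₂, ω₄}
  {ω₁, ω₃, ω₄}  = {ω₃, ω₄} ∪ {ω₁, ω₃}
Iteration 3: 3 new —
  {ω₂}  = X∖{ω₁, ω₃, ω₄}
  {ω₃}  = X∖{ω₁, ω₂, ω₄}
  {ω₄}  = X∖{ω₁, ω₂, ω₃}
Iteration 4 adds 2:
  {ω₁, ω₄}  = {ω₄} ∪ {ω₁}
  {ω₂, ω₃}  = {ω₃} ∪ {ω₂}
After Iteration 5 the family is unchanged; done.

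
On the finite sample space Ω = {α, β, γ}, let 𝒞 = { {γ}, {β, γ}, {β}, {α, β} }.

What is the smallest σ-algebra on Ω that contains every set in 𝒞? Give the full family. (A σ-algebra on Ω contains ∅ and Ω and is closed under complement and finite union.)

Begin from { {}, {β}, {γ}, {α, β}, {β, γ}, Ω } (that is, 𝒞 plus ∅ and Ω).
Pass 1: 2 new —
  {α}  = {β, γ}ᶜ
  {α, γ}  = {β}ᶜ
After Pass 2 the family is unchanged; done.

Hence σ(𝒞) has 8 members: { {}, {α}, {β}, {γ}, {α, β}, {α, γ}, {β, γ}, Ω }.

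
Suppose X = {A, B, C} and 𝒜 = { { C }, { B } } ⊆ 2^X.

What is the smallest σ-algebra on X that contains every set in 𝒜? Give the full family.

|σ(𝒜)| = 8.  σ(𝒜) = { {  }, { A }, { B }, { C }, { A, B }, { A, C }, { B, C }, X }

Trace:
Initial family (4 sets): { {  }, { B }, { C }, X }.
Pass 1. New:
  { A, B }  = X∖{ C }
  { A, C }  = X∖{ B }
  { B, C }  = { C } ∪ { B }
  |family| = 7
Pass 2: 1 new —
  { A }  = X∖{ B, C }
  |family| = 8
Pass 3: closed — nothing new.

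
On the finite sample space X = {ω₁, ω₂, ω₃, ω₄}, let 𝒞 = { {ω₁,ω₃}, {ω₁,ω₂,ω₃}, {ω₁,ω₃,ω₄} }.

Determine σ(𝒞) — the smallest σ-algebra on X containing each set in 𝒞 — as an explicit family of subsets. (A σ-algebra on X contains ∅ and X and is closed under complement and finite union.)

Take S₀ = 𝒞 ∪ {∅, X} = { {}, {ω₁,ω₃}, {ω₁,ω₂,ω₃}, {ω₁,ω₃,ω₄}, X }.
Pass 1 adds 3:
  {ω₂}  = X∖{ω₁,ω₃,ω₄}
  {ω₄}  = X∖{ω₁,ω₂,ω₃}
  {ω₂,ω₄}  = X∖{ω₁,ω₃}
After Pass 2 the family is unchanged; done.

σ(𝒞) = { {}, {ω₂}, {ω₄}, {ω₁,ω₃}, {ω₂,ω₄}, {ω₁,ω₂,ω₃}, {ω₁,ω₃,ω₄}, X }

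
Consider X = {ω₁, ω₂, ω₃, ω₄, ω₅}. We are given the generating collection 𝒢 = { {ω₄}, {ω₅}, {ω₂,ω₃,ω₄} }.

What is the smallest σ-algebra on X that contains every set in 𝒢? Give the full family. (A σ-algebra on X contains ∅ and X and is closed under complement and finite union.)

Seed the family with 𝒢 together with ∅ and X: { {}, {ω₄}, {ω₅}, {ω₂,ω₃,ω₄}, X }.
Round 1: 5 new —
  {ω₁,ω₅}  = ᶜ of {ω₂,ω₃,ω₄}
  {ω₄,ω₅}  = {ω₄} ∪ {ω₅}
  {ω₁,ω₂,ω₃,ω₄}  = ᶜ of {ω₅}
  {ω₁,ω₂,ω₃,ω₅}  = ᶜ of {ω₄}
  {ω₂,ω₃,ω₄,ω₅}  = {ω₂,ω₃,ω₄} ∪ {ω₅}
  — 10 sets.
Round 2: 3 new —
  {ω₁}  = ᶜ of {ω₂,ω₃,ω₄,ω₅}
  {ω₁,ω₂,ω₃}  = ᶜ of {ω₄,ω₅}
  {ω₁,ω₄,ω₅}  = {ω₄,ω₅} ∪ {ω₁,ω₅}
  — 13 sets.
Round 3 adds 2:
  {ω₁,ω₄}  = {ω₄} ∪ {ω₁}
  {ω₂,ω₃}  = ᶜ of {ω₁,ω₄,ω₅}
  — 15 sets.
Round 4 adds 1:
  {ω₂,ω₃,ω₅}  = ᶜ of {ω₁,ω₄}
  — 16 sets.
Round 5: stable.

Therefore σ(𝒢) = { {}, {ω₁}, {ω₄}, {ω₅}, {ω₁,ω₄}, {ω₁,ω₅}, {ω₂,ω₃}, {ω₄,ω₅}, {ω₁,ω₂,ω₃}, {ω₁,ω₄,ω₅}, {ω₂,ω₃,ω₄}, {ω₂,ω₃,ω₅}, {ω₁,ω₂,ω₃,ω₄}, {ω₁,ω₂,ω₃,ω₅}, {ω₂,ω₃,ω₄,ω₅}, X } (|σ(𝒢)| = 16).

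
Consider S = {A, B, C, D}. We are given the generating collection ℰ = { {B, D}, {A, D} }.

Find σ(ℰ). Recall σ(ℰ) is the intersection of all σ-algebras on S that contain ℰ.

Start: ℰ ∪ {∅, S} = { {}, {A, D}, {B, D}, S }.
Pass 1: 3 new —
  {A, C}  = {B, D}ᶜ
  {B, C}  = {A, D}ᶜ
  {A, B, D}  = {B, D} ∪ {A, D}
  — 7 sets.
Pass 2: 4 new —
  {C}  = {A, B, D}ᶜ
  {A, B, C}  = {B, C} ∪ {A, C}
  {A, C, D}  = {A, D} ∪ {A, C}
  {B, C, D}  = {B, C} ∪ {B, D}
  — 11 sets.
Pass 3 (3 new):
  {A}  = {B, C, D}ᶜ
  {B}  = {A, C, D}ᶜ
  {D}  = {A, B, C}ᶜ
  — 14 sets.
Pass 4 adds 2:
  {A, B}  = {B} ∪ {A}
  {C, D}  = {C} ∪ {D}
  — 16 sets.
After Pass 5 the family is unchanged; done.

Hence σ(ℰ) has 16 members: { {}, {A}, {B}, {C}, {D}, {A, B}, {A, C}, {A, D}, {B, C}, {B, D}, {C, D}, {A, B, C}, {A, B, D}, {A, C, D}, {B, C, D}, S }.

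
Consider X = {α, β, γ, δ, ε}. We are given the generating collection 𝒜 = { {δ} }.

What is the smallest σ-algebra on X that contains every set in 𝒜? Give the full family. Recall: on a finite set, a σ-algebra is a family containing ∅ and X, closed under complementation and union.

Begin from { {}, {δ}, X } (that is, 𝒜 plus ∅ and X).
Pass 1. New:
  {α,β,γ,ε}  = {δ}ᶜ
  |family| = 4
Pass 2 adds nothing — fixpoint reached.

σ(𝒜) = { {}, {δ}, {α,β,γ,ε}, X }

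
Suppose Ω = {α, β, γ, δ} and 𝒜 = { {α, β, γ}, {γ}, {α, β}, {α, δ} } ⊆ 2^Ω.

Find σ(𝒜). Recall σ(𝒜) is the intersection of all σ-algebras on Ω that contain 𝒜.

Start: 𝒜 ∪ {∅, Ω} = { {}, {γ}, {α, β}, {α, δ}, {α, β, γ}, Ω }.
Iteration 1: 5 new —
  {δ}  = complement {α, β, γ}
  {β, γ}  = complement {α, δ}
  {γ, δ}  = complement {α, β}
  {α, β, δ}  = complement {γ}
  {α, γ, δ}  = {γ} ∪ {α, δ}
  [11 total]
Iteration 2 (2 new):
  {β}  = complement {α, γ, δ}
  {β, γ, δ}  = {γ, δ} ∪ {β, γ}
  [13 total]
Iteration 3. New:
  {α}  = complement {β, γ, δ}
  {β, δ}  = {δ} ∪ {β}
  [15 total]
Iteration 4 adds 1:
  {α, γ}  = complement {β, δ}
  [16 total]
After Iteration 5 the family is unchanged; done.

Hence σ(𝒜) has 16 members: { {}, {α}, {β}, {γ}, {δ}, {α, β}, {α, γ}, {α, δ}, {β, γ}, {β, δ}, {γ, δ}, {α, β, γ}, {α, β, δ}, {α, γ, δ}, {β, γ, δ}, Ω }.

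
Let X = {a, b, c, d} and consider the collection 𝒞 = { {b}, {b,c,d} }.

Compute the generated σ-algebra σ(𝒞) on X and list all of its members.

Seed the family with 𝒞 together with ∅ and X: { {}, {b}, {b,c,d}, X }.
Iteration 1 adds 2:
  {a}  = X∖{b,c,d}
  {a,c,d}  = X∖{b}
  — 6 sets.
Iteration 2 (1 new):
  {a,b}  = {b} ∪ {a}
  — 7 sets.
Iteration 3 adds 1:
  {c,d}  = X∖{a,b}
  — 8 sets.
Iteration 4 adds nothing — fixpoint reached.

|σ(𝒞)| = 8.  σ(𝒞) = { {}, {a}, {b}, {a,b}, {c,d}, {a,c,d}, {b,c,d}, X }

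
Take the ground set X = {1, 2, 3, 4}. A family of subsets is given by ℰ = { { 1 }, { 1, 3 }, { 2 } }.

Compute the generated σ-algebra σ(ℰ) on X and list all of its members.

|σ(ℰ)| = 16.  σ(ℰ) = { {  }, { 1 }, { 2 }, { 3 }, { 4 }, { 1, 2 }, { 1, 3 }, { 1, 4 }, { 2, 3 }, { 2, 4 }, { 3, 4 }, { 1, 2, 3 }, { 1, 2, 4 }, { 1, 3, 4 }, { 2, 3, 4 }, X }

Derivation:
Start: ℰ ∪ {∅, X} = { {  }, { 1 }, { 2 }, { 1, 3 }, X }.
Step 1: +5 →
  { 1, 2 }  = { 2 } ∪ { 1 }
  { 2, 4 }  = complement { 1, 3 }
  { 1, 2, 3 }  = { 1, 3 } ∪ { 2 }
  { 1, 3, 4 }  = complement { 2 }
  { 2, 3, 4 }  = complement { 1 }
  [10 total]
Step 2 (3 new):
  { 4 }  = complement { 1, 2, 3 }
  { 3, 4 }  = complement { 1, 2 }
  { 1, 2, 4 }  = { 1, 2 } ∪ { 2, 4 }
  [13 total]
Step 3. New:
  { 3 }  = complement { 1, 2, 4 }
  { 1, 4 }  = { 4 } ∪ { 1 }
  [15 total]
Step 4: 1 new —
  { 2, 3 }  = complement { 1, 4 }
  [16 total]
Step 5: closed — nothing new.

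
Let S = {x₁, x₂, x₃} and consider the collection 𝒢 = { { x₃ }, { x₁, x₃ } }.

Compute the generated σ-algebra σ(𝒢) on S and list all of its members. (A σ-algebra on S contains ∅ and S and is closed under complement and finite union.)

Start: 𝒢 ∪ {∅, S} = { {}, { x₃ }, { x₁, x₃ }, S }.
Iteration 1. New:
  { x₂ }  = ᶜ of { x₁, x₃ }
  { x₁, x₂ }  = ᶜ of { x₃ }
  |family| = 6
Iteration 2: 1 new —
  { x₂, x₃ }  = { x₃ } ∪ { x₂ }
  |family| = 7
Iteration 3 (1 new):
  { x₁ }  = ᶜ of { x₂, x₃ }
  |family| = 8
After Iteration 4 the family is unchanged; done.

|σ(𝒢)| = 8.  σ(𝒢) = { {}, { x₁ }, { x₂ }, { x₃ }, { x₁, x₂ }, { x₁, x₃ }, { x₂, x₃ }, S }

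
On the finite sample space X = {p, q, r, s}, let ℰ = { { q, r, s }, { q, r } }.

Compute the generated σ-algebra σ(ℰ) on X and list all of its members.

Seed the family with ℰ together with ∅ and X: { {}, { q, r }, { q, r, s }, X }.
Pass 1 adds 2:
  { p }  = { q, r, s }ᶜ
  { p, s }  = { q, r }ᶜ
  (now 6)
Pass 2 adds 1:
  { p, q, r }  = { q, r } ∪ { p }
  (now 7)
Pass 3: +1 →
  { s }  = { p, q, r }ᶜ
  (now 8)
After Pass 4 the family is unchanged; done.

|σ(ℰ)| = 8.  σ(ℰ) = { {}, { p }, { s }, { p, s }, { q, r }, { p, q, r }, { q, r, s }, X }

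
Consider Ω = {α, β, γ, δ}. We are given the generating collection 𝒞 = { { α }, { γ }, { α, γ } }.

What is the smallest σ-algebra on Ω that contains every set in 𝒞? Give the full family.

σ(𝒞) (8 sets): { {  }, { α }, { γ }, { α, γ }, { β, δ }, { α, β, δ }, { β, γ, δ }, Ω }

Derivation:
Start: 𝒞 ∪ {∅, Ω} = { {  }, { α }, { γ }, { α, γ }, Ω }.
Round 1 (3 new):
  { β, δ }  = { α, γ }ᶜ
  { α, β, δ }  = { γ }ᶜ
  { β, γ, δ }  = { α }ᶜ
  [8 total]
Round 2 adds nothing — fixpoint reached.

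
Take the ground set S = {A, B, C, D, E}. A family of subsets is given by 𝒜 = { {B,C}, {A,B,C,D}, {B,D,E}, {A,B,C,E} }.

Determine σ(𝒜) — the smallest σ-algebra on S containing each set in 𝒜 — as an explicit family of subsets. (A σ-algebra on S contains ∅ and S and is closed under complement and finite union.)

|σ(𝒜)| = 32.  σ(𝒜) = { {}, {A}, {B}, {C}, {D}, {E}, {A,B}, {A,C}, {A,D}, {A,E}, {B,C}, {B,D}, {B,E}, {C,D}, {C,E}, {D,E}, {A,B,C}, {A,B,D}, {A,B,E}, {A,C,D}, {A,C,E}, {A,D,E}, {B,C,D}, {B,C,E}, {B,D,E}, {C,D,E}, {A,B,C,D}, {A,B,C,E}, {A,B,D,E}, {A,C,D,E}, {B,C,D,E}, S }

Trace:
Seed the family with 𝒜 together with ∅ and S: { {}, {B,C}, {B,D,E}, {A,B,C,D}, {A,B,C,E}, S }.
Pass 1. New:
  {D}  = {A,B,C,E}ᶜ
  {E}  = {A,B,C,D}ᶜ
  {A,C}  = {B,D,E}ᶜ
  {A,D,E}  = {B,C}ᶜ
  {B,C,D,E}  = {B,C} ∪ {B,D,E}
  [11 total]
Pass 2: 9 new —
  {A}  = {B,C,D,E}ᶜ
  {D,E}  = {E} ∪ {D}
  {A,B,C}  = {B,C} ∪ {A,C}
  {A,C,D}  = {A,C} ∪ {D}
  {A,C,E}  = {E} ∪ {A,C}
  {B,C,D}  = {B,C} ∪ {D}
  {B,C,E}  = {E} ∪ {B,C}
  {A,B,D,E}  = {A,D,E} ∪ {B,D,E}
  {A,C,D,E}  = {A,D,E} ∪ {A,C}
  [20 total]
Pass 3: 6 new —
  {B}  = {A,C,D,E}ᶜ
  {C}  = {A,B,D,E}ᶜ
  {A,D}  = {B,C,E}ᶜ
  {A,E}  = {B,C,D}ᶜ
  {B,D}  = {A,C,E}ᶜ
  {B,E}  = {A,C,D}ᶜ
  [26 total]
Pass 4 (6 new):
  {A,B}  = {B} ∪ {A}
  {C,D}  = {C} ∪ {D}
  {C,E}  = {E} ∪ {C}
  {A,B,D}  = {B} ∪ {A,D}
  {A,B,E}  = {B,E} ∪ {A,E}
  {C,D,E}  = {D,E} ∪ {C}
  [32 total]
Pass 5 adds nothing — fixpoint reached.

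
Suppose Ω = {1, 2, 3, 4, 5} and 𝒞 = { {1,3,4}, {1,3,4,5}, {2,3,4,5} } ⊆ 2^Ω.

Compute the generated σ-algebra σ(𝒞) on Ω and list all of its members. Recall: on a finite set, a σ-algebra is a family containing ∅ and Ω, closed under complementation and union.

Start: 𝒞 ∪ {∅, Ω} = { {}, {1,3,4}, {1,3,4,5}, {2,3,4,5}, Ω }.
Round 1: 3 new —
  {1}  = {2,3,4,5}ᶜ
  {2}  = {1,3,4,5}ᶜ
  {2,5}  = {1,3,4}ᶜ
  |family| = 8
Round 2: 3 new —
  {1,2}  = {2} ∪ {1}
  {1,2,5}  = {2,5} ∪ {1}
  {1,2,3,4}  = {2} ∪ {1,3,4}
  |family| = 11
Round 3: 3 new —
  {5}  = {1,2,3,4}ᶜ
  {3,4}  = {1,2,5}ᶜ
  {3,4,5}  = {1,2}ᶜ
  |family| = 14
Round 4 adds 2:
  {1,5}  = {5} ∪ {1}
  {2,3,4}  = {3,4} ∪ {2}
  |family| = 16
Round 5: already closed under ᶜ and ∪.

|σ(𝒞)| = 16.  σ(𝒞) = { {}, {1}, {2}, {5}, {1,2}, {1,5}, {2,5}, {3,4}, {1,2,5}, {1,3,4}, {2,3,4}, {3,4,5}, {1,2,3,4}, {1,3,4,5}, {2,3,4,5}, Ω }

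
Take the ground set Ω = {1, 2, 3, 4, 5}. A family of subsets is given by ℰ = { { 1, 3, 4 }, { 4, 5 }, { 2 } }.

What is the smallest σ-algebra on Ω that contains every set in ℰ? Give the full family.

Initial family (5 sets): { {}, { 2 }, { 4, 5 }, { 1, 3, 4 }, Ω }.
Iteration 1: +5 →
  { 2, 5 }  = complement { 1, 3, 4 }
  { 1, 2, 3 }  = complement { 4, 5 }
  { 2, 4, 5 }  = { 4, 5 } ∪ { 2 }
  { 1, 2, 3, 4 }  = { 1, 3, 4 } ∪ { 2 }
  { 1, 3, 4, 5 }  = complement { 2 }
  |family| = 10
Iteration 2. New:
  { 5 }  = complement { 1, 2, 3, 4 }
  { 1, 3 }  = complement { 2, 4, 5 }
  { 1, 2, 3, 5 }  = { 2, 5 } ∪ { 1, 2, 3 }
  |family| = 13
Iteration 3 adds 2:
  { 4 }  = complement { 1, 2, 3, 5 }
  { 1, 3, 5 }  = { 1, 3 } ∪ { 5 }
  |family| = 15
Iteration 4: 1 new —
  { 2, 4 }  = complement { 1, 3, 5 }
  |family| = 16
After Iteration 5 the family is unchanged; done.

σ(ℰ) = { {}, { 2 }, { 4 }, { 5 }, { 1, 3 }, { 2, 4 }, { 2, 5 }, { 4, 5 }, { 1, 2, 3 }, { 1, 3, 4 }, { 1, 3, 5 }, { 2, 4, 5 }, { 1, 2, 3, 4 }, { 1, 2, 3, 5 }, { 1, 3, 4, 5 }, Ω }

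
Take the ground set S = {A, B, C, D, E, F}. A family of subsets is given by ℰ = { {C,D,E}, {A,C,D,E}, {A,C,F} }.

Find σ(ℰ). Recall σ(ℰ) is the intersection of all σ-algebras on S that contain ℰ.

Begin from { {}, {A,C,F}, {C,D,E}, {A,C,D,E}, S } (that is, ℰ plus ∅ and S).
Round 1. New:
  {B,F}  = S∖{A,C,D,E}
  {A,B,F}  = S∖{C,D,E}
  {B,D,E}  = S∖{A,C,F}
  {A,C,D,E,F}  = {C,D,E} ∪ {A,C,F}
  |family| = 9
Round 2 adds 7:
  {B}  = S∖{A,C,D,E,F}
  {A,B,C,F}  = {A,C,F} ∪ {B,F}
  {B,C,D,E}  = {C,D,E} ∪ {B,D,E}
  {B,D,E,F}  = {B,F} ∪ {B,D,E}
  {A,B,C,D,E}  = {A,C,D,E} ∪ {B,D,E}
  {A,B,D,E,F}  = {A,B,F} ∪ {B,D,E}
  {B,C,D,E,F}  = {C,D,E} ∪ {B,F}
  |family| = 16
Round 3: +6 →
  {A}  = S∖{B,C,D,E,F}
  {C}  = S∖{A,B,D,E,F}
  {F}  = S∖{A,B,C,D,E}
  {A,C}  = S∖{B,D,E,F}
  {A,F}  = S∖{B,C,D,E}
  {D,E}  = S∖{A,B,C,F}
  |family| = 22
Round 4: 10 new —
  {A,B}  = {B} ∪ {A}
  {B,C}  = {B} ∪ {C}
  {C,F}  = {F} ∪ {C}
  {A,B,C}  = {B} ∪ {A,C}
  {A,D,E}  = {D,E} ∪ {A}
  {B,C,F}  = {B,F} ∪ {C}
  {D,E,F}  = {F} ∪ {D,E}
  {A,B,D,E}  = {B,D,E} ∪ {A}
  {A,D,E,F}  = {A,F} ∪ {D,E}
  {C,D,E,F}  = {C,D,E} ∪ {F}
  |family| = 32
Round 5: no new sets; the family is a σ-algebra.

Hence σ(ℰ) has 32 members: { {}, {A}, {B}, {C}, {F}, {A,B}, {A,C}, {A,F}, {B,C}, {B,F}, {C,F}, {D,E}, {A,B,C}, {A,B,F}, {A,C,F}, {A,D,E}, {B,C,F}, {B,D,E}, {C,D,E}, {D,E,F}, {A,B,C,F}, {A,B,D,E}, {A,C,D,E}, {A,D,E,F}, {B,C,D,E}, {B,D,E,F}, {C,D,E,F}, {A,B,C,D,E}, {A,B,D,E,F}, {A,C,D,E,F}, {B,C,D,E,F}, S }.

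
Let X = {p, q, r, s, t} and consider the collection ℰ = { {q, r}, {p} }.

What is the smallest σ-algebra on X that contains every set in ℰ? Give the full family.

Take S₀ = ℰ ∪ {∅, X} = { {}, {p}, {q, r}, X }.
Iteration 1 (3 new):
  {p, q, r}  = {q, r} ∪ {p}
  {p, s, t}  = {q, r}ᶜ
  {q, r, s, t}  = {p}ᶜ
Iteration 2: +1 →
  {s, t}  = {p, q, r}ᶜ
Iteration 3: stable.

Therefore σ(ℰ) = { {}, {p}, {q, r}, {s, t}, {p, q, r}, {p, s, t}, {q, r, s, t}, X } (|σ(ℰ)| = 8).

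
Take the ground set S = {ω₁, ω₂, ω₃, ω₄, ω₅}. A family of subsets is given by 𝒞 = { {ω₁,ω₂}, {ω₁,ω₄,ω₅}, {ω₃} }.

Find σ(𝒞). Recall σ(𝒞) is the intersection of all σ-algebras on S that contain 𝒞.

Seed the family with 𝒞 together with ∅ and S: { ∅, {ω₃}, {ω₁,ω₂}, {ω₁,ω₄,ω₅}, S }.
Pass 1 adds 5:
  {ω₂,ω₃}  = {ω₁,ω₄,ω₅}ᶜ
  {ω₁,ω₂,ω₃}  = {ω₃} ∪ {ω₁,ω₂}
  {ω₃,ω₄,ω₅}  = {ω₁,ω₂}ᶜ
  {ω₁,ω₂,ω₄,ω₅}  = {ω₃}ᶜ
  {ω₁,ω₃,ω₄,ω₅}  = {ω₁,ω₄,ω₅} ∪ {ω₃}
  — 10 sets.
Pass 2: 3 new —
  {ω₂}  = {ω₁,ω₃,ω₄,ω₅}ᶜ
  {ω₄,ω₅}  = {ω₁,ω₂,ω₃}ᶜ
  {ω₂,ω₃,ω₄,ω₅}  = {ω₃,ω₄,ω₅} ∪ {ω₂,ω₃}
  — 13 sets.
Pass 3: 2 new —
  {ω₁}  = {ω₂,ω₃,ω₄,ω₅}ᶜ
  {ω₂,ω₄,ω₅}  = {ω₄,ω₅} ∪ {ω₂}
  — 15 sets.
Pass 4 (1 new):
  {ω₁,ω₃}  = {ω₂,ω₄,ω₅}ᶜ
  — 16 sets.
Pass 5: no new sets; the family is a σ-algebra.

|σ(𝒞)| = 16.  σ(𝒞) = { ∅, {ω₁}, {ω₂}, {ω₃}, {ω₁,ω₂}, {ω₁,ω₃}, {ω₂,ω₃}, {ω₄,ω₅}, {ω₁,ω₂,ω₃}, {ω₁,ω₄,ω₅}, {ω₂,ω₄,ω₅}, {ω₃,ω₄,ω₅}, {ω₁,ω₂,ω₄,ω₅}, {ω₁,ω₃,ω₄,ω₅}, {ω₂,ω₃,ω₄,ω₅}, S }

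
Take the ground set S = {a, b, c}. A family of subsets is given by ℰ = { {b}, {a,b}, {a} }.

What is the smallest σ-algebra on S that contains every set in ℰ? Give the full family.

σ(ℰ) (8 sets): { ∅, {a}, {b}, {c}, {a,b}, {a,c}, {b,c}, S }

Working:
Start: ℰ ∪ {∅, S} = { ∅, {a}, {b}, {a,b}, S }.
Pass 1 (3 new):
  {c}  = {a,b}ᶜ
  {a,c}  = {b}ᶜ
  {b,c}  = {a}ᶜ
  (now 8)
Pass 2: closed — nothing new.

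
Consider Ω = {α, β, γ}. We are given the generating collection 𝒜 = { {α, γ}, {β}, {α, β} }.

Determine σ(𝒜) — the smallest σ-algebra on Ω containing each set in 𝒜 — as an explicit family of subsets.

Seed the family with 𝒜 together with ∅ and Ω: { {}, {β}, {α, β}, {α, γ}, Ω }.
Step 1 (1 new):
  {γ}  = Ω∖{α, β}
Step 2 (1 new):
  {β, γ}  = {γ} ∪ {β}
Step 3. New:
  {α}  = Ω∖{β, γ}
Step 4: no new sets; the family is a σ-algebra.

|σ(𝒜)| = 8.  σ(𝒜) = { {}, {α}, {β}, {γ}, {α, β}, {α, γ}, {β, γ}, Ω }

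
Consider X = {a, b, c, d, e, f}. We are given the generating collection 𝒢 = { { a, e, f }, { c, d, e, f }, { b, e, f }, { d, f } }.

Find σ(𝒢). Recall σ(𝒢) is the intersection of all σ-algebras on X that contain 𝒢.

σ(𝒢) (64 sets): { ∅, { a }, { b }, { c }, { d }, { e }, { f }, { a, b }, { a, c }, { a, d }, { a, e }, { a, f }, { b, c }, { b, d }, { b, e }, { b, f }, { c, d }, { c, e }, { c, f }, { d, e }, { d, f }, { e, f }, { a, b, c }, { a, b, d }, { a, b, e }, { a, b, f }, { a, c, d }, { a, c, e }, { a, c, f }, { a, d, e }, { a, d, f }, { a, e, f }, { b, c, d }, { b, c, e }, { b, c, f }, { b, d, e }, { b, d, f }, { b, e, f }, { c, d, e }, { c, d, f }, { c, e, f }, { d, e, f }, { a, b, c, d }, { a, b, c, e }, { a, b, c, f }, { a, b, d, e }, { a, b, d, f }, { a, b, e, f }, { a, c, d, e }, { a, c, d, f }, { a, c, e, f }, { a, d, e, f }, { b, c, d, e }, { b, c, d, f }, { b, c, e, f }, { b, d, e, f }, { c, d, e, f }, { a, b, c, d, e }, { a, b, c, d, f }, { a, b, c, e, f }, { a, b, d, e, f }, { a, c, d, e, f }, { b, c, d, e, f }, X }

Trace:
Begin from { ∅, { d, f }, { a, e, f }, { b, e, f }, { c, d, e, f }, X } (that is, 𝒢 plus ∅ and X).
Iteration 1: 9 new —
  { a, b }  = X∖{ c, d, e, f }
  { a, c, d }  = X∖{ b, e, f }
  { b, c, d }  = X∖{ a, e, f }
  { a, b, c, e }  = X∖{ d, f }
  { a, b, e, f }  = { a, e, f } ∪ { b, e, f }
  { a, d, e, f }  = { a, e, f } ∪ { d, f }
  { b, d, e, f }  = { b, e, f } ∪ { d, f }
  { a, c, d, e, f }  = { a, e, f } ∪ { c, d, e, f }
  { b, c, d, e, f }  = { c, d, e, f } ∪ { b, e, f }
  (now 15)
Iteration 2 (12 new):
  { a }  = X∖{ b, c, d, e, f }
  { b }  = X∖{ a, c, d, e, f }
  { a, c }  = X∖{ b, d, e, f }
  { b, c }  = X∖{ a, d, e, f }
  { c, d }  = X∖{ a, b, e, f }
  { a, b, c, d }  = { b, c, d } ∪ { a, b }
  { a, b, d, f }  = { a, b } ∪ { d, f }
  { a, c, d, f }  = { a, c, d } ∪ { d, f }
  { b, c, d, f }  = { b, c, d } ∪ { d, f }
  { a, b, c, d, e }  = { b, c, d } ∪ { a, b, c, e }
  { a, b, c, e, f }  = { b, e, f } ∪ { a, b, c, e }
  { a, b, d, e, f }  = { a, b } ∪ { a, d, e, f }
  (now 27)
Iteration 3. New:
  { c }  = X∖{ a, b, d, e, f }
  { d }  = X∖{ a, b, c, e, f }
  { f }  = X∖{ a, b, c, d, e }
  { a, e }  = X∖{ b, c, d, f }
  { b, e }  = X∖{ a, c, d, f }
  { c, e }  = X∖{ a, b, d, f }
  { e, f }  = X∖{ a, b, c, d }
  { a, b, c }  = { b } ∪ { a, c }
  { a, d, f }  = { d, f } ∪ { a }
  { b, d, f }  = { b } ∪ { d, f }
  { c, d, f }  = { c, d } ∪ { d, f }
  { a, c, e, f }  = { a, e, f } ∪ { a, c }
  { b, c, e, f }  = { b, e, f } ∪ { b, c }
  { a, b, c, d, f }  = { c, d } ∪ { a, b, d, f }
  (now 41)
Iteration 4: +21 →
  { e }  = X∖{ a, b, c, d, f }
  { a, d }  = X∖{ b, c, e, f }
  { a, f }  = { a } ∪ { f }
  { b, d }  = X∖{ a, c, e, f }
  { b, f }  = { b } ∪ { f }
  { c, f }  = { c } ∪ { f }
  { a, b, d }  = { a, b } ∪ { d }
  { a, b, e }  = X∖{ c, d, f }
  { a, b, f }  = { a, b } ∪ { f }
  { a, c, e }  = X∖{ b, d, f }
  { a, c, f }  = { a, c } ∪ { f }
  { a, d, e }  = { d } ∪ { a, e }
  { b, c, e }  = X∖{ a, d, f }
  { b, c, f }  = { b, c } ∪ { f }
  { b, d, e }  = { d } ∪ { b, e }
  { c, d, e }  = { c, d } ∪ { c, e }
  { c, e, f }  = { c, e } ∪ { e, f }
  { d, e, f }  = X∖{ a, b, c }
  { a, b, c, f }  = { a, b, c } ∪ { f }
  { a, c, d, e }  = { c, d } ∪ { a, e }
  { b, c, d, e }  = { c, d } ∪ { b, e }
  (now 62)
Iteration 5 (2 new):
  { d, e }  = X∖{ a, b, c, f }
  { a, b, d, e }  = X∖{ c, f }
  (now 64)
Iteration 6: already closed under ᶜ and ∪.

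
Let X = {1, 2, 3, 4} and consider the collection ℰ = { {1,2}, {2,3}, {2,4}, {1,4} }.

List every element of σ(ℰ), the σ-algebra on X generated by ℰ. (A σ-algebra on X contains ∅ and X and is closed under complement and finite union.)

Take S₀ = ℰ ∪ {∅, X} = { {}, {1,2}, {1,4}, {2,3}, {2,4}, X }.
Step 1 (5 new):
  {1,3}  = X∖{2,4}
  {3,4}  = X∖{1,2}
  {1,2,3}  = {2,3} ∪ {1,2}
  {1,2,4}  = {1,4} ∪ {1,2}
  {2,3,4}  = {2,3} ∪ {2,4}
  (now 11)
Step 2: 4 new —
  {1}  = X∖{2,3,4}
  {3}  = X∖{1,2,4}
  {4}  = X∖{1,2,3}
  {1,3,4}  = {3,4} ∪ {1,4}
  (now 15)
Step 3 adds 1:
  {2}  = X∖{1,3,4}
  (now 16)
Step 4: already closed under ᶜ and ∪.

|σ(ℰ)| = 16.  σ(ℰ) = { {}, {1}, {2}, {3}, {4}, {1,2}, {1,3}, {1,4}, {2,3}, {2,4}, {3,4}, {1,2,3}, {1,2,4}, {1,3,4}, {2,3,4}, X }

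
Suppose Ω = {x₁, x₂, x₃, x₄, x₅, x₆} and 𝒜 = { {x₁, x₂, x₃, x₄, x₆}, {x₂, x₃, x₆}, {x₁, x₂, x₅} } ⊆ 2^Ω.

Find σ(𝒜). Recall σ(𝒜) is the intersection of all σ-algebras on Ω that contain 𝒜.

σ(𝒜) = { ∅, {x₁}, {x₂}, {x₄}, {x₅}, {x₁, x₂}, {x₁, x₄}, {x₁, x₅}, {x₂, x₄}, {x₂, x₅}, {x₃, x₆}, {x₄, x₅}, {x₁, x₂, x₄}, {x₁, x₂, x₅}, {x₁, x₃, x₆}, {x₁, x₄, x₅}, {x₂, x₃, x₆}, {x₂, x₄, x₅}, {x₃, x₄, x₆}, {x₃, x₅, x₆}, {x₁, x₂, x₃, x₆}, {x₁, x₂, x₄, x₅}, {x₁, x₃, x₄, x₆}, {x₁, x₃, x₅, x₆}, {x₂, x₃, x₄, x₆}, {x₂, x₃, x₅, x₆}, {x₃, x₄, x₅, x₆}, {x₁, x₂, x₃, x₄, x₆}, {x₁, x₂, x₃, x₅, x₆}, {x₁, x₃, x₄, x₅, x₆}, {x₂, x₃, x₄, x₅, x₆}, Ω }

Derivation:
Begin from { ∅, {x₁, x₂, x₅}, {x₂, x₃, x₆}, {x₁, x₂, x₃, x₄, x₆}, Ω } (that is, 𝒜 plus ∅ and Ω).
Round 1: +4 →
  {x₅}  = ᶜ of {x₁, x₂, x₃, x₄, x₆}
  {x₁, x₄, x₅}  = ᶜ of {x₂, x₃, x₆}
  {x₃, x₄, x₆}  = ᶜ of {x₁, x₂, x₅}
  {x₁, x₂, x₃, x₅, x₆}  = {x₁, x₂, x₅} ∪ {x₂, x₃, x₆}
  — 9 sets.
Round 2. New:
  {x₄}  = ᶜ of {x₁, x₂, x₃, x₅, x₆}
  {x₁, x₂, x₄, x₅}  = {x₁, x₄, x₅} ∪ {x₁, x₂, x₅}
  {x₂, x₃, x₄, x₆}  = {x₂, x₃, x₆} ∪ {x₃, x₄, x₆}
  {x₂, x₃, x₅, x₆}  = {x₂, x₃, x₆} ∪ {x₅}
  {x₃, x₄, x₅, x₆}  = {x₅} ∪ {x₃, x₄, x₆}
  {x₁, x₃, x₄, x₅, x₆}  = {x₁, x₄, x₅} ∪ {x₃, x₄, x₆}
  — 15 sets.
Round 3: +7 →
  {x₂}  = ᶜ of {x₁, x₃, x₄, x₅, x₆}
  {x₁, x₂}  = ᶜ of {x₃, x₄, x₅, x₆}
  {x₁, x₄}  = ᶜ of {x₂, x₃, x₅, x₆}
  {x₁, x₅}  = ᶜ of {x₂, x₃, x₄, x₆}
  {x₃, x₆}  = ᶜ of {x₁, x₂, x₄, x₅}
  {x₄, x₅}  = {x₄} ∪ {x₅}
  {x₂, x₃, x₄, x₅, x₆}  = {x₂, x₃, x₄, x₆} ∪ {x₃, x₄, x₅, x₆}
  — 22 sets.
Round 4 adds 9:
  {x₁}  = ᶜ of {x₂, x₃, x₄, x₅, x₆}
  {x₂, x₄}  = {x₂} ∪ {x₄}
  {x₂, x₅}  = {x₂} ∪ {x₅}
  {x₁, x₂, x₄}  = {x₂} ∪ {x₁, x₄}
  {x₂, x₄, x₅}  = {x₂} ∪ {x₄, x₅}
  {x₃, x₅, x₆}  = {x₅} ∪ {x₃, x₆}
  {x₁, x₂, x₃, x₆}  = ᶜ of {x₄, x₅}
  {x₁, x₃, x₄, x₆}  = {x₁, x₄} ∪ {x₃, x₄, x₆}
  {x₁, x₃, x₅, x₆}  = {x₁, x₅} ∪ {x₃, x₆}
  — 31 sets.
Round 5: 1 new —
  {x₁, x₃, x₆}  = ᶜ of {x₂, x₄, x₅}
  — 32 sets.
After Round 6 the family is unchanged; done.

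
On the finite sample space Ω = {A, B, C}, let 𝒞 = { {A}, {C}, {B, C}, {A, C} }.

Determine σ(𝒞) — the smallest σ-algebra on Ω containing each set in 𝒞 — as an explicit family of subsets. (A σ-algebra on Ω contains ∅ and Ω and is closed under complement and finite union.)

|σ(𝒞)| = 8.  σ(𝒞) = { {}, {A}, {B}, {C}, {A, B}, {A, C}, {B, C}, Ω }

Trace:
Take S₀ = 𝒞 ∪ {∅, Ω} = { {}, {A}, {C}, {A, C}, {B, C}, Ω }.
Pass 1 adds 2:
  {B}  = {A, C}ᶜ
  {A, B}  = {C}ᶜ
  |family| = 8
Pass 2: already closed under ᶜ and ∪.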